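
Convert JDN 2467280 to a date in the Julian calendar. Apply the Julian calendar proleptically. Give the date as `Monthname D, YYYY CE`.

The Gregorian equivalent of JDN 2467280 is 30 January 2043.
In the Julian calendar that day is January 17, 2043 CE.

January 17, 2043 CE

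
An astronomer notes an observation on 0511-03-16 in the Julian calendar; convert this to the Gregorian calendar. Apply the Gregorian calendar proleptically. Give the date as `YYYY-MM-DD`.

0511-03-18

The Julian–Gregorian offset here is 2 days (Julian trailing).
16 March 511 Julian + 2 days → 18 March 511 Gregorian.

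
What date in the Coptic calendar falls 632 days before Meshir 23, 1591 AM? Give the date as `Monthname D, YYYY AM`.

JDN of Meshir 23, 1591 AM = 2405949.
2405949 − 632 = 2405317.
JDN 2405317 in the Coptic calendar is Paoni 1, 1589 AM.

Paoni 1, 1589 AM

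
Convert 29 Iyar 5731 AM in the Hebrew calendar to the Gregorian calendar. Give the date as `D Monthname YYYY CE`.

24 May 1971 CE

Julian Day Number of the source date = 2441096.
Converting JDN 2441096 to the Gregorian calendar gives 24 May 1971 CE.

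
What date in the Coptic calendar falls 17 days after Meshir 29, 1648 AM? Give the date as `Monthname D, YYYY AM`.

Counting 17 days forward from JDN 2426775 reaches JDN 2426792, which is Paremhat 16, 1648 AM.

Paremhat 16, 1648 AM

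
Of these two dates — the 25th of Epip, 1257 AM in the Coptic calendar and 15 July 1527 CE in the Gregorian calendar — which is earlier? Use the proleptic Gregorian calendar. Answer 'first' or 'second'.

second

First date → JDN 2284108; second date → JDN 2278980.
JDN 2278980 < JDN 2284108, so the second date is earlier.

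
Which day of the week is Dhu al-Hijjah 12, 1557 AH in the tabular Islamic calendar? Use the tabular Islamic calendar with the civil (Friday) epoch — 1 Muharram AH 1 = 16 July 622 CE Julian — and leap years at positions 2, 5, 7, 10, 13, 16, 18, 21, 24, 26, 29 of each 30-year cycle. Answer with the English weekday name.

Wednesday

Equivalently 18 February 2133 Gregorian, JDN 2500171.
2500171 ≡ 2 (mod 7); counting from Monday = 0 gives Wednesday.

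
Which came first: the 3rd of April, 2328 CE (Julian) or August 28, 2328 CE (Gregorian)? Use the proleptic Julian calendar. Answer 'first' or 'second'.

Converting both to JDN: 2571453 vs 2571584; the smaller is the first.

first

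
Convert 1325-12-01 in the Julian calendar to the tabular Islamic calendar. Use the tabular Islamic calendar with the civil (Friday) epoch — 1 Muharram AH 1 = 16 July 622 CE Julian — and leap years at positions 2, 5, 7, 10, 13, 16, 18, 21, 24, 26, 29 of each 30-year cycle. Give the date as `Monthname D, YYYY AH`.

Both dates share Julian Day Number 2205349; in the tabular Islamic calendar that is 24 Dhu al-Hijjah 725 AH.

Dhu al-Hijjah 24, 725 AH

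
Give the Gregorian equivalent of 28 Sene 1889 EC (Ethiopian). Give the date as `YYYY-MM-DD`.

Both dates share Julian Day Number 2414110; in the Gregorian calendar that is 4 July 1897 CE.

1897-07-04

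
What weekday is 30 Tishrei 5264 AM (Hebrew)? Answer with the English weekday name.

Equivalently 30 October 1503 Gregorian, JDN 2270321.
JDN 2270321 mod 7 = 4, and JDN 0 was a Monday, so this is a Friday.

Friday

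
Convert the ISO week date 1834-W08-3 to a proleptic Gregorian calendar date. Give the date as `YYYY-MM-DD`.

1834-02-19

ISO week 1 of 1834 is the week containing the first Thursday of 1834.
Week 8, day 3 (Wednesday) lands on 1834-02-19.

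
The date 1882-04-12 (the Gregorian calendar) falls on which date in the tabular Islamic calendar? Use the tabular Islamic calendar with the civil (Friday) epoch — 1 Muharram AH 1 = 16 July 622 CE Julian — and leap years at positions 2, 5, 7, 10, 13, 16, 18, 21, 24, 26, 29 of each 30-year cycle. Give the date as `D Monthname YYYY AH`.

Both dates share Julian Day Number 2408548; in the tabular Islamic calendar that is 23 Jumada al-Awwal 1299 AH.

23 Jumada al-Awwal 1299 AH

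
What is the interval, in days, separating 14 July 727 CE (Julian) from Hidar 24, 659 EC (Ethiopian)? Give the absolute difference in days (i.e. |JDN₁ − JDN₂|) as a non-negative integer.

JDN of the first date = 1986789.
JDN of the second date = 1964638.
|1964638 − 1986789| = 22151.

22151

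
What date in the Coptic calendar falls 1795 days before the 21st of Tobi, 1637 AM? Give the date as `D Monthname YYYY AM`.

Counting 1795 days back from JDN 2422719 reaches JDN 2420924, which is 22 Meshir 1632 AM.

22 Meshir 1632 AM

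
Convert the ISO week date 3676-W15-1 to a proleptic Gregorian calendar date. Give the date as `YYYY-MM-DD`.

ISO week 1 of 3676 is the week containing the first Thursday of 3676.
Week 15, day 1 (Monday) lands on 3676-04-06.

3676-04-06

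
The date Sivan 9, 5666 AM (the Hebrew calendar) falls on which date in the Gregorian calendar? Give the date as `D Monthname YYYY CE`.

Julian Day Number of the source date = 2417364.
Converting JDN 2417364 to the Gregorian calendar gives 2 June 1906 CE.

2 June 1906 CE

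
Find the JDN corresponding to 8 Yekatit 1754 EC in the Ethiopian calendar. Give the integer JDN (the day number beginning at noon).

Equivalently 13 February 1762 (Gregorian).
JDN 2299161 is 15 October 1582 CE (Gregorian); the target day is +65500 days from there, so JDN = 2364661.

2364661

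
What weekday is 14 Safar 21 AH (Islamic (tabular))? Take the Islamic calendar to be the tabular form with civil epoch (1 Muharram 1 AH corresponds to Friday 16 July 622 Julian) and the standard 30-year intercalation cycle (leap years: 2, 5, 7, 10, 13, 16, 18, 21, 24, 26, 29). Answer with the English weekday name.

In the proleptic Gregorian calendar this is 25 January 642 (JDN 1955570).
Since JDN mod 7 = 1 (0 = Monday), the day is Tuesday.

Tuesday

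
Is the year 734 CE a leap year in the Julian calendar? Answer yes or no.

no

734 mod 4 = 2, so it is a common year in the Julian calendar.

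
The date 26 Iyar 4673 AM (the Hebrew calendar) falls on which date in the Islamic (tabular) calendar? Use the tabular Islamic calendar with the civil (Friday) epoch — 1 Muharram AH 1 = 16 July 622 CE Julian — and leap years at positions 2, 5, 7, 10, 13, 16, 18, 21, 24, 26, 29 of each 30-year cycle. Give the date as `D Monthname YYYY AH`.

25 Ramadan 300 AH

Julian Day Number of the source date = 2054656.
Converting JDN 2054656 to the tabular Islamic calendar gives 25 Ramadan 300 AH.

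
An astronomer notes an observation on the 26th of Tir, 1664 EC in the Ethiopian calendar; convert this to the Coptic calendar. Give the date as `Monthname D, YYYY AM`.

Tobi 26, 1388 AM

Julian Day Number of the source date = 2331777.
Converting JDN 2331777 to the Coptic calendar gives 26 Tobi 1388 AM.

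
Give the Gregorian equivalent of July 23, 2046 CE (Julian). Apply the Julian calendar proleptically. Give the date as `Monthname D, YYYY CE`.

August 5, 2046 CE

At this point the Julian calendar is 13 days behind the Gregorian.
23 July 2046 Julian + 13 days → 5 August 2046 Gregorian.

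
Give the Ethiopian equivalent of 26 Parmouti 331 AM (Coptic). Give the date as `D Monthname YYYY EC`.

26 Miyazya 607 EC

Both dates share Julian Day Number 1945797; in the Ethiopian calendar that is 26 Miyazya 607 EC.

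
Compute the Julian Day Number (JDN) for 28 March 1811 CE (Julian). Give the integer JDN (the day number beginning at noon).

2382612

Equivalently 9 April 1811 (Gregorian).
JDN 2451545 is 1 January 2000 CE (Gregorian); the target day is −68933 days from there, so JDN = 2382612.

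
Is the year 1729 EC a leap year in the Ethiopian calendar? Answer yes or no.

1729 mod 4 = 1; in the Ethiopian calendar a year is leap when year mod 4 = 3, so it is a common year.

no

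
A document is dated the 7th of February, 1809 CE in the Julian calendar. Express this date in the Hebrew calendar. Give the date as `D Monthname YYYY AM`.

3 Adar 5569 AM

Both dates share Julian Day Number 2381833; in the Hebrew calendar that is 3 Adar 5569 AM.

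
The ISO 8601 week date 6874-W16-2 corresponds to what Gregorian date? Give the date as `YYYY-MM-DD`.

6874-04-17

ISO week 1 of 6874 is the week containing the first Thursday of 6874.
Week 16, day 2 (Tuesday) lands on 6874-04-17.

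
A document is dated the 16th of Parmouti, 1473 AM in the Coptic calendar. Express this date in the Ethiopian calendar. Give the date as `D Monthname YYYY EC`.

The source date corresponds to 22 April 1757 in the Gregorian calendar (JDN 2362903).
That day falls on 16 Miyazya 1749 EC in the Ethiopian calendar.

16 Miyazya 1749 EC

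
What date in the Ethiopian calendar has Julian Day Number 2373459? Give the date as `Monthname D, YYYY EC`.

Megabit 10, 1778 EC

JDN 2373459 is 17 March 1786 in the Gregorian calendar.
In the Ethiopian calendar that day is Megabit 10, 1778 EC.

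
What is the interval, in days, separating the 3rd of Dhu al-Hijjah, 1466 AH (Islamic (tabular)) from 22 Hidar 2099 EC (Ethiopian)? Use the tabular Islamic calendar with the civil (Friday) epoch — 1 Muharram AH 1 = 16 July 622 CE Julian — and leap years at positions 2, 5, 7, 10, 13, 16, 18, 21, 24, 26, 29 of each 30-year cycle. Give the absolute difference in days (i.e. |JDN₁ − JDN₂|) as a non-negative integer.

22682

First date → JDN 2467914; second date → JDN 2490596.
The interval is |2467914 − 2490596| = 22682 days.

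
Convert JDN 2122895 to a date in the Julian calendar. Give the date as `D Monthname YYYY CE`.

3 March 1100 CE

The proleptic Gregorian equivalent of JDN 2122895 is 10 March 1100.
In the Julian calendar that day is 3 March 1100 CE.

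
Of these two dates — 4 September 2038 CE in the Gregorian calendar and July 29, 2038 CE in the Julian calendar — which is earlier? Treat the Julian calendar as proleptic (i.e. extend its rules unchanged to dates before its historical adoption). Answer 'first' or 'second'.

second

First date → JDN 2465671; second date → JDN 2465647.
JDN 2465647 < JDN 2465671, so the second date is earlier.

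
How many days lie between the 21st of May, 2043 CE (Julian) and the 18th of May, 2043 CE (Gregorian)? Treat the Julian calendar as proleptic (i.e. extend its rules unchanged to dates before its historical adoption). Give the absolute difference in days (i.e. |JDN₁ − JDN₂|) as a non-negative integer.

JDN of the first date = 2467404.
JDN of the second date = 2467388.
|2467388 − 2467404| = 16.

16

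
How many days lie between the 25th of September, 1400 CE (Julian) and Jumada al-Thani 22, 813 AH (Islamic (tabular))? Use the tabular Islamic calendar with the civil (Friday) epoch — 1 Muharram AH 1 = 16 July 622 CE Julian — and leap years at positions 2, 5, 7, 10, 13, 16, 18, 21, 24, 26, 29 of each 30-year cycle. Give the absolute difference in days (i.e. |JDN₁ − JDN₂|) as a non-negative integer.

JDN of the first date = 2232676.
JDN of the second date = 2236355.
|2236355 − 2232676| = 3679.

3679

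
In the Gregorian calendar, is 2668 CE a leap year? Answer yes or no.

yes

2668 is divisible by 4 and not by 100, so it is a leap year.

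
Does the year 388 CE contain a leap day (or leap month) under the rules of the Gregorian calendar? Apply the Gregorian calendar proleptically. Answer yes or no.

388 is divisible by 4 and not by 100, so it is a leap year.

yes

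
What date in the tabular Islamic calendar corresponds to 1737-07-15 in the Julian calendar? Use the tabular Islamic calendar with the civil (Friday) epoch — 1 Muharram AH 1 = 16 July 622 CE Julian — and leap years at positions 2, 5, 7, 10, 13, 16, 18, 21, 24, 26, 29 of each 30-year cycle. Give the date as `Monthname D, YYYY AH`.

Rabi' al-Awwal 28, 1150 AH

Both dates share Julian Day Number 2355693; in the tabular Islamic calendar that is 28 Rabi' al-Awwal 1150 AH.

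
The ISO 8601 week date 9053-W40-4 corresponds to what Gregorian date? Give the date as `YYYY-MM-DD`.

9053-10-06

ISO week 1 of 9053 is the week containing the first Thursday of 9053.
Week 40, day 4 (Thursday) lands on 9053-10-06.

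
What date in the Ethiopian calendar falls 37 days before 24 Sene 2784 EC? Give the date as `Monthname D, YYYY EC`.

The starting date is JDN 2741005; 2741005 − 37 = 2740968.
JDN 2740968 corresponds to Ginbot 17, 2784 EC.

Ginbot 17, 2784 EC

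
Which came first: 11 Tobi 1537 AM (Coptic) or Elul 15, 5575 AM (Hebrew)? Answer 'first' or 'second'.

second

First date → JDN 2386184; second date → JDN 2384237.
JDN 2384237 < JDN 2386184, so the second date is earlier.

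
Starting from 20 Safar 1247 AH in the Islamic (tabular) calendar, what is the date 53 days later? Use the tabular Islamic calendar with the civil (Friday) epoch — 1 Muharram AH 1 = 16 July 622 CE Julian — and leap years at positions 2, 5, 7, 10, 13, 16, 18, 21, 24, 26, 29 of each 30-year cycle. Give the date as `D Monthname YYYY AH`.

The starting date is JDN 2390030; 2390030 + 53 = 2390083.
JDN 2390083 corresponds to 14 Rabi' al-Thani 1247 AH.

14 Rabi' al-Thani 1247 AH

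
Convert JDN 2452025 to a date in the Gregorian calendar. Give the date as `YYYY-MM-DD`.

Counting from JDN 2299161 = 15 Oct 1582 gives an offset of 152864 days.

2001-04-25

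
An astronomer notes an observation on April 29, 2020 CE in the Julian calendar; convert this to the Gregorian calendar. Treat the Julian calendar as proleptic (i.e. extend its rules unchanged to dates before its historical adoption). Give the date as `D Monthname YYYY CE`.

12 May 2020 CE

For dates in this range the Gregorian date is 13 days ahead of the Julian.
29 April 2020 Julian + 13 days → 12 May 2020 Gregorian.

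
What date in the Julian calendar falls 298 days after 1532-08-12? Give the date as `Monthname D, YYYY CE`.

The starting date is JDN 2280845; 2280845 + 298 = 2281143.
JDN 2281143 corresponds to June 6, 1533 CE.

June 6, 1533 CE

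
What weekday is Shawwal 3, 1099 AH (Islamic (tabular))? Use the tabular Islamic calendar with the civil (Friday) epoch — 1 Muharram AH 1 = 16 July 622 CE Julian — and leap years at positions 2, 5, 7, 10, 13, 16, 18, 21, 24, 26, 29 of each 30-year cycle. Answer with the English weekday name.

Sunday

Equivalently 1 August 1688 Gregorian, JDN 2337803.
Since JDN mod 7 = 6 (0 = Monday), the day is Sunday.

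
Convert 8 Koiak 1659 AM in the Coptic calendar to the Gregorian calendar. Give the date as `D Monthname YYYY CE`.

17 December 1942 CE

Julian Day Number of the source date = 2430711.
Converting JDN 2430711 to the Gregorian calendar gives 17 December 1942 CE.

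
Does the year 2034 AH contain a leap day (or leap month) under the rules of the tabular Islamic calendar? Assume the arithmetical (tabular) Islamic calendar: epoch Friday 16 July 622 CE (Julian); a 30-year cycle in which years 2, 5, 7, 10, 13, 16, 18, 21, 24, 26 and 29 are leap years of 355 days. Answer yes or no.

yes

Year 2034 AH is year 24 of its 30-year cycle; leap positions are 2, 5, 7, 10, 13, 16, 18, 21, 24, 26, 29, so it is a leap year (355 days).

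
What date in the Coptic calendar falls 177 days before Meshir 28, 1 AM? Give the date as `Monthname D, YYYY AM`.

The starting date is JDN 1825207; 1825207 − 177 = 1825030.
JDN 1825030 corresponds to Thout 1, 1 AM.

Thout 1, 1 AM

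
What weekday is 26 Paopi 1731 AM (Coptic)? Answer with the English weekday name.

This is JDN 2456967 (5 November 2014 Gregorian).
JDN 2456967 mod 7 = 2, and JDN 0 was a Monday, so this is a Wednesday.

Wednesday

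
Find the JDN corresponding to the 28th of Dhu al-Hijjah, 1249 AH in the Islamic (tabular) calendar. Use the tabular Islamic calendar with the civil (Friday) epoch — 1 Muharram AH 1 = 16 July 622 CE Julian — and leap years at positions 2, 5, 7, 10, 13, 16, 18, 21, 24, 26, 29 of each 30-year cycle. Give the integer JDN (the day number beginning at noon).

2391042

Equivalently 8 May 1834 (Gregorian).
JDN 2299161 is 15 October 1582 CE (Gregorian); the target day is +91881 days from there, so JDN = 2391042.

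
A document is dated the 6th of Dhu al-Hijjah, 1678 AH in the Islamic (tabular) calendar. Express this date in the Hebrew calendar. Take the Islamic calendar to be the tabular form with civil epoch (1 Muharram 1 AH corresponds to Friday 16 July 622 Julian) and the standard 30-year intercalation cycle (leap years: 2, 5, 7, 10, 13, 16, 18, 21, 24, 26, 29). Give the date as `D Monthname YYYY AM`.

The source date corresponds to 7 July 2250 in the Gregorian calendar (JDN 2543043).
That day falls on 6 Tammuz 6010 AM in the Hebrew calendar.

6 Tammuz 6010 AM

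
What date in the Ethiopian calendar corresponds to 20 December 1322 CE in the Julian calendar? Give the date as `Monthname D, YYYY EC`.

Julian Day Number of the source date = 2204272.
Converting JDN 2204272 to the Ethiopian calendar gives 24 Tahsas 1315 EC.

Tahsas 24, 1315 EC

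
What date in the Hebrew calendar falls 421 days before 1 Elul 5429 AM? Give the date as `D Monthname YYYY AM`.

JDN of 1 Elul 5429 AM = 2330890.
2330890 − 421 = 2330469.
JDN 2330469 in the Hebrew calendar is 24 Tammuz 5428 AM.

24 Tammuz 5428 AM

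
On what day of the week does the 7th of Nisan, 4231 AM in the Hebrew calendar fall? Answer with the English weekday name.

Monday

Equivalently 16 March 471 Gregorian, JDN 1893164.
1893164 ≡ 0 (mod 7); counting from Monday = 0 gives Monday.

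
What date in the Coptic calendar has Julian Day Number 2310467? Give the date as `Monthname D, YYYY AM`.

Thout 21, 1330 AM

The Gregorian equivalent of JDN 2310467 is 28 September 1613.
In the Coptic calendar that day is Thout 21, 1330 AM.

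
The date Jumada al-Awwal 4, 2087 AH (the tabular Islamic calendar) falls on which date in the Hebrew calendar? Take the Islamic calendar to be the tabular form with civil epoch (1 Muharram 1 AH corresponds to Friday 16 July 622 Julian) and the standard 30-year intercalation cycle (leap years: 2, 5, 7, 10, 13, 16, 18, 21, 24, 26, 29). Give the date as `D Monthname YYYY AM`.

4 Tishrei 6407 AM

Julian Day Number of the source date = 2687770.
Converting JDN 2687770 to the Hebrew calendar gives 4 Tishrei 6407 AM.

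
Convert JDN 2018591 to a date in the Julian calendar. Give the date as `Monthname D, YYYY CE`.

August 8, 814 CE

The proleptic Gregorian equivalent of JDN 2018591 is 12 August 814.
In the Julian calendar that day is August 8, 814 CE.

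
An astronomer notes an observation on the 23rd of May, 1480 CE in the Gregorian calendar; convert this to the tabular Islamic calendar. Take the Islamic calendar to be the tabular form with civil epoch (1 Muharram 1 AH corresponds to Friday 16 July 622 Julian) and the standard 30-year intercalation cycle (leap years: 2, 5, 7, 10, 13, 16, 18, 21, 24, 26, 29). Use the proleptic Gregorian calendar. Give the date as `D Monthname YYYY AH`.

Both dates share Julian Day Number 2261762; in the tabular Islamic calendar that is 4 Rabi' al-Awwal 885 AH.

4 Rabi' al-Awwal 885 AH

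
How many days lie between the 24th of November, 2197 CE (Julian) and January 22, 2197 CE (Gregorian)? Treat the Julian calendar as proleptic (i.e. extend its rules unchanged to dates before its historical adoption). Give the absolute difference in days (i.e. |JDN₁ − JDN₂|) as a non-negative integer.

320

JDN of the first date = 2523840.
JDN of the second date = 2523520.
|2523520 − 2523840| = 320.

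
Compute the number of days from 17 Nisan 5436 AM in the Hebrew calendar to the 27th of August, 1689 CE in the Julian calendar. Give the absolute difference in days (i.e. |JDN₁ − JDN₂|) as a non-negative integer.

4907

JDN of the first date = 2333297.
JDN of the second date = 2338204.
|2338204 − 2333297| = 4907.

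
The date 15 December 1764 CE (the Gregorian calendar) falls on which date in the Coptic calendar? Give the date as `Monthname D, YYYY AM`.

Julian Day Number of the source date = 2365697.
Converting JDN 2365697 to the Coptic calendar gives 8 Koiak 1481 AM.

Koiak 8, 1481 AM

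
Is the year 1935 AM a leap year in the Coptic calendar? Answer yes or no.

yes

1935 mod 4 = 3; in the Coptic calendar a year is leap when year mod 4 = 3, so it is a leap year.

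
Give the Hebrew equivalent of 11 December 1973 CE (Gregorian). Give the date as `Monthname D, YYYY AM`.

Kislev 16, 5734 AM

Julian Day Number of the source date = 2442028.
Converting JDN 2442028 to the Hebrew calendar gives 16 Kislev 5734 AM.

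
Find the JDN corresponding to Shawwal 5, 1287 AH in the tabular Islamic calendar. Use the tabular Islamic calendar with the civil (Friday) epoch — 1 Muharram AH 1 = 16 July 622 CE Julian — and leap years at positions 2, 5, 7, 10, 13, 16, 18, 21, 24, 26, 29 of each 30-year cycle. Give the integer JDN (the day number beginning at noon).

2404426

Equivalently 29 December 1870 (Gregorian).
JDN 2400001 is 17 November 1858 CE (Gregorian), MJD 0; the target day is +4425 days from there, so JDN = 2404426.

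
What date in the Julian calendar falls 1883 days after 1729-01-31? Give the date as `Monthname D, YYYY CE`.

March 29, 1734 CE

Counting 1883 days forward from JDN 2352606 reaches JDN 2354489, which is March 29, 1734 CE.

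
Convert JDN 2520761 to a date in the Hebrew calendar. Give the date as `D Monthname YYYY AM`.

19 Tammuz 5949 AM

JDN 2520761 is 4 July 2189 in the Gregorian calendar.
In the Hebrew calendar that day is 19 Tammuz 5949 AM.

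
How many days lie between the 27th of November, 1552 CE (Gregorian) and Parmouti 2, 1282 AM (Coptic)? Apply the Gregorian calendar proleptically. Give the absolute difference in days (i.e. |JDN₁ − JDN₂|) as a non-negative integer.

4879

JDN of the first date = 2288247.
JDN of the second date = 2293126.
|2293126 − 2288247| = 4879.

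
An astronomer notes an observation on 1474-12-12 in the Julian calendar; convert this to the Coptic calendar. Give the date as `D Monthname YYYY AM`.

16 Koiak 1191 AM

The source date corresponds to 21 December 1474 in the proleptic Gregorian calendar (JDN 2259782).
That day falls on 16 Koiak 1191 AM in the Coptic calendar.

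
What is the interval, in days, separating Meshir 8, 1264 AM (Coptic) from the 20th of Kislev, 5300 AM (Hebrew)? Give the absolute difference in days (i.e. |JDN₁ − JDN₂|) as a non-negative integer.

JDN of the first date = 2286498.
JDN of the second date = 2283512.
|2283512 − 2286498| = 2986.

2986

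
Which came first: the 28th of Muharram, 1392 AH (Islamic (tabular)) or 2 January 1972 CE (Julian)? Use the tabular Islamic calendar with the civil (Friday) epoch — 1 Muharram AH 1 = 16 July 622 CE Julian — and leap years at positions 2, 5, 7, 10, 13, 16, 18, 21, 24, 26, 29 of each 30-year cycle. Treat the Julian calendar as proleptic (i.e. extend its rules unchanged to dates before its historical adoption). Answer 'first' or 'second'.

second

The two dates have Julian Day Numbers 2441391 and 2441332 respectively.
Since 2441332 < 2441391, the second date comes first.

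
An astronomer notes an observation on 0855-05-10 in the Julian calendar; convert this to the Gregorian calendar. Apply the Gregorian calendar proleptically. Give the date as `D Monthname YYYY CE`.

At this point the Julian calendar is 4 days behind the Gregorian.
10 May 855 Julian + 4 days → 14 May 855 Gregorian.

14 May 855 CE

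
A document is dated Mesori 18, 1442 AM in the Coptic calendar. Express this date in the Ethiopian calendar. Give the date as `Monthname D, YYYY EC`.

Nehase 18, 1718 EC

The source date corresponds to 22 August 1726 in the Gregorian calendar (JDN 2351702).
That day falls on 18 Nehase 1718 EC in the Ethiopian calendar.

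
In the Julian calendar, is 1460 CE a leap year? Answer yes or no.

1460 mod 4 = 0, so it is a leap year in the Julian calendar.

yes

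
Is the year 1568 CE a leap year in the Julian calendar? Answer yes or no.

1568 mod 4 = 0, so it is a leap year in the Julian calendar.

yes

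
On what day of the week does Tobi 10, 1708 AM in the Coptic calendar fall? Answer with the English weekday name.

Equivalently 19 January 1992 Gregorian, JDN 2448641.
2448641 ≡ 6 (mod 7); counting from Monday = 0 gives Sunday.

Sunday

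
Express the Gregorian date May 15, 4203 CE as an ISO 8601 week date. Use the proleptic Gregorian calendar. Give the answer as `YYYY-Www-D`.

4203-W19-7

The weekday is Sunday (ISO weekday 7).
That Sunday belongs to ISO week 19 of ISO year 4203.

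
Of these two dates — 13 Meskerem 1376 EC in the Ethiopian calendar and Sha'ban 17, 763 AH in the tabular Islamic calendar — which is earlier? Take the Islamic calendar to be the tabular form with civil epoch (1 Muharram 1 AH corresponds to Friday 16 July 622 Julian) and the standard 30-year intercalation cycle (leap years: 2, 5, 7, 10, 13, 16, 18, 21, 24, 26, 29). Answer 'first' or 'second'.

second

First date → JDN 2226452; second date → JDN 2218690.
JDN 2218690 < JDN 2226452, so the second date is earlier.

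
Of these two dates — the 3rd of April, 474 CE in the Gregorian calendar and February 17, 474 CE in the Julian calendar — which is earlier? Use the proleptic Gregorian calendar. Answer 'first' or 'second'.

Converting both to JDN: 1894278 vs 1894234; the smaller is the second.

second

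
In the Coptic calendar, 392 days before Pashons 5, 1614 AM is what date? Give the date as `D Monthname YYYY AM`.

8 Parmouti 1613 AM

The starting date is JDN 2414422; 2414422 − 392 = 2414030.
JDN 2414030 corresponds to 8 Parmouti 1613 AM.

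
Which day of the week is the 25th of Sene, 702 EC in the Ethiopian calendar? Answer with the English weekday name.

Thursday

Equivalently 23 June 710 Gregorian, JDN 1980555.
JDN 1980555 mod 7 = 3, and JDN 0 was a Monday, so this is a Thursday.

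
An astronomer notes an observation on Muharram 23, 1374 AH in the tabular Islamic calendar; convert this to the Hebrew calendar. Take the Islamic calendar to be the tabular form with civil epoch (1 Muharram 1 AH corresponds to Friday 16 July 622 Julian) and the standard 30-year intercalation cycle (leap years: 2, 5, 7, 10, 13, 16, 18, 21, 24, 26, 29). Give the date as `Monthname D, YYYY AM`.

The source date corresponds to 21 September 1954 in the Gregorian calendar (JDN 2435007).
That day falls on 23 Elul 5714 AM in the Hebrew calendar.

Elul 23, 5714 AM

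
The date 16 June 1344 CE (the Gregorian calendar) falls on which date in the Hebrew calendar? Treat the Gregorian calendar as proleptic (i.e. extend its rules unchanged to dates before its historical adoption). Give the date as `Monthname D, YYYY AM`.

Both dates share Julian Day Number 2212113; in the Hebrew calendar that is 26 Sivan 5104 AM.

Sivan 26, 5104 AM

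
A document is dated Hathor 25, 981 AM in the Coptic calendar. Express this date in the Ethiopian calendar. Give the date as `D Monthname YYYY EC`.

Julian Day Number of the source date = 2183059.
Converting JDN 2183059 to the Ethiopian calendar gives 25 Hidar 1257 EC.

25 Hidar 1257 EC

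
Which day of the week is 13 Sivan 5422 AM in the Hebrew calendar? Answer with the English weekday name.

Equivalently 31 May 1662 Gregorian, JDN 2328244.
Since JDN mod 7 = 2 (0 = Monday), the day is Wednesday.

Wednesday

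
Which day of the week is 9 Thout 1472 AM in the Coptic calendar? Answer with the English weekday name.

Equivalently 18 September 1755 Gregorian, JDN 2362321.
2362321 ≡ 3 (mod 7); counting from Monday = 0 gives Thursday.

Thursday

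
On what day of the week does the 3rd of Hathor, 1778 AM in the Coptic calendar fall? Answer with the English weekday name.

This is JDN 2474141 (12 November 2061 Gregorian).
2474141 ≡ 5 (mod 7); counting from Monday = 0 gives Saturday.

Saturday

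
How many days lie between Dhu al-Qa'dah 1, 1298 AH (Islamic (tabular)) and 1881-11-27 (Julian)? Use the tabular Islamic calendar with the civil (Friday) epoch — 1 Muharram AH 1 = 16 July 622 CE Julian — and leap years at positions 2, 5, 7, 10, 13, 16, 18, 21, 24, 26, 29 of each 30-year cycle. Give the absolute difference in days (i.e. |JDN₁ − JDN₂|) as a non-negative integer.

75

JDN of the first date = 2408349.
JDN of the second date = 2408424.
|2408424 − 2408349| = 75.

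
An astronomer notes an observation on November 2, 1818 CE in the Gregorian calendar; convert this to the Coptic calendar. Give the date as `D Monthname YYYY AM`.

Both dates share Julian Day Number 2385376; in the Coptic calendar that is 24 Paopi 1535 AM.

24 Paopi 1535 AM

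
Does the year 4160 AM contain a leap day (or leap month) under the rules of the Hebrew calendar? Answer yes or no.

Hebrew year 4160 is year 18 of its 19-year Metonic cycle; leap years are at positions 3, 6, 8, 11, 14, 17, 19, so it is a common year (12 months).

no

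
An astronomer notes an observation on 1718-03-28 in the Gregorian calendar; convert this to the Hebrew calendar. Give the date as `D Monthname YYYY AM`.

25 Adar II 5478 AM

Julian Day Number of the source date = 2348633.
Converting JDN 2348633 to the Hebrew calendar gives 25 Adar II 5478 AM.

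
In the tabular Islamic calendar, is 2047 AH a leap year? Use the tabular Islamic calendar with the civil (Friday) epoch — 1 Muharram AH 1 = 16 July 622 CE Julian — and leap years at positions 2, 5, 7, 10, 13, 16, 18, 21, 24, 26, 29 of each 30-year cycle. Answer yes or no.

yes

Year 2047 AH is year 7 of its 30-year cycle; leap positions are 2, 5, 7, 10, 13, 16, 18, 21, 24, 26, 29, so it is a leap year (355 days).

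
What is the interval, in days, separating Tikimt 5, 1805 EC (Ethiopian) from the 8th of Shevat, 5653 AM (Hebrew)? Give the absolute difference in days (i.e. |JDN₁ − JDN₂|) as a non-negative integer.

29323

First date → JDN 2383166; second date → JDN 2412489.
The interval is |2383166 − 2412489| = 29323 days.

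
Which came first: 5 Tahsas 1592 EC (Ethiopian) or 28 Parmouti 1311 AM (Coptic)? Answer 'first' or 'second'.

The two dates have Julian Day Numbers 2305428 and 2303744 respectively.
Since 2303744 < 2305428, the second date comes first.

second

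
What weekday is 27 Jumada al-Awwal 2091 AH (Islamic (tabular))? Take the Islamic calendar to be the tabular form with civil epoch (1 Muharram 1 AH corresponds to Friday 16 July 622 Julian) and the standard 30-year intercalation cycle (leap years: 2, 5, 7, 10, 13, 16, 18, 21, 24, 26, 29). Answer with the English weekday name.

Sunday

This is JDN 2689210 (15 September 2650 Gregorian).
Since JDN mod 7 = 6 (0 = Monday), the day is Sunday.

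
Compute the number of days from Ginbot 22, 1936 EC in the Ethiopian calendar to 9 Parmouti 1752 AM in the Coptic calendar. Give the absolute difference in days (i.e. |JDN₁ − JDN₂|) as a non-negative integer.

33560

JDN of the first date = 2431241.
JDN of the second date = 2464801.
|2464801 − 2431241| = 33560.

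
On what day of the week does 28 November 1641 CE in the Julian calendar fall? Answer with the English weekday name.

Equivalently 8 December 1641 Gregorian, JDN 2320765.
JDN 2320765 mod 7 = 6, and JDN 0 was a Monday, so this is a Sunday.

Sunday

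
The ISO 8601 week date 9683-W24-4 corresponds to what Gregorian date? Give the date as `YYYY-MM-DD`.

ISO week 1 of 9683 is the week containing the first Thursday of 9683.
Week 24, day 4 (Thursday) lands on 9683-06-17.

9683-06-17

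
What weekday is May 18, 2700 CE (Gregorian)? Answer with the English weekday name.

Friday

2707352 ≡ 4 (mod 7); counting from Monday = 0 gives Friday.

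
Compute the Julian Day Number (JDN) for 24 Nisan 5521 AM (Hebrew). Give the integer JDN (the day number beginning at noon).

Equivalently 28 April 1761 (Gregorian).
JDN 2400001 is 17 November 1858 CE (Gregorian), MJD 0; the target day is −35631 days from there, so JDN = 2364370.

2364370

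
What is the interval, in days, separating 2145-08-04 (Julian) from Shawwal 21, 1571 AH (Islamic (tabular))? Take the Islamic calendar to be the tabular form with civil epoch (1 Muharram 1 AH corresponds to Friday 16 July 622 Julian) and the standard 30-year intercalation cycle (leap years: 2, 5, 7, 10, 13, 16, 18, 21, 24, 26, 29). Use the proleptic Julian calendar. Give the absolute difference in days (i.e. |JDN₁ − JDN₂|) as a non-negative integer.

JDN of the first date = 2504735.
JDN of the second date = 2505082.
|2505082 − 2504735| = 347.

347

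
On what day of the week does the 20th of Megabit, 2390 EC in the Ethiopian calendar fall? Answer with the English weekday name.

Equivalently 1 April 2398 Gregorian, JDN 2597002.
2597002 ≡ 2 (mod 7); counting from Monday = 0 gives Wednesday.

Wednesday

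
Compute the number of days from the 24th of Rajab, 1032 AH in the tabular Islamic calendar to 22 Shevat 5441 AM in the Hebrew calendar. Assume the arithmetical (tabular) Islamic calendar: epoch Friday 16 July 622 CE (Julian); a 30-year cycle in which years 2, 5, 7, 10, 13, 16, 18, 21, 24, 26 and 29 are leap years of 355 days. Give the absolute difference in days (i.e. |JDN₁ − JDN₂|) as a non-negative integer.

21082

First date → JDN 2313992; second date → JDN 2335074.
The interval is |2313992 − 2335074| = 21082 days.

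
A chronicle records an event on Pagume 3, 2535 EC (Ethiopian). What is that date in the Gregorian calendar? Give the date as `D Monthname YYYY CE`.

12 September 2543 CE

Julian Day Number of the source date = 2650126.
Converting JDN 2650126 to the Gregorian calendar gives 12 September 2543 CE.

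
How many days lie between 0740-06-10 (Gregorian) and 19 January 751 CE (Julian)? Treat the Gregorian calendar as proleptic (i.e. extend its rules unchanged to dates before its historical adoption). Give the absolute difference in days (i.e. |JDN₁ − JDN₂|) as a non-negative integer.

First date → JDN 1991500; second date → JDN 1995379.
The interval is |1991500 − 1995379| = 3879 days.

3879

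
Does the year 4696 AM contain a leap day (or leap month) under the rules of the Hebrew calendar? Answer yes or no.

Hebrew year 4696 is year 3 of its 19-year Metonic cycle; leap years are at positions 3, 6, 8, 11, 14, 17, 19, so it is a leap year (13 months).

yes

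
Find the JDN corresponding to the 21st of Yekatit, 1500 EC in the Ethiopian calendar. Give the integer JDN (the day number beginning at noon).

Equivalently 26 February 1508 (proleptic Gregorian).
JDN 2400001 is 17 November 1858 CE (Gregorian), MJD 0; the target day is −128100 days from there, so JDN = 2271901.

2271901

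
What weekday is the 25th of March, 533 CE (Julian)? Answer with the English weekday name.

Friday

This is JDN 1915820 (27 March 533 Gregorian).
JDN 1915820 mod 7 = 4, and JDN 0 was a Monday, so this is a Friday.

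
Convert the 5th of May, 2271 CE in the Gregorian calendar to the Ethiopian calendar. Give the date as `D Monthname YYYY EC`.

Julian Day Number of the source date = 2550650.
Converting JDN 2550650 to the Ethiopian calendar gives 25 Miyazya 2263 EC.

25 Miyazya 2263 EC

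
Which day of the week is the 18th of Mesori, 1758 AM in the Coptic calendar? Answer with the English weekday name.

Sunday

In the Gregorian calendar this is 24 August 2042 (JDN 2467121).
JDN 2467121 mod 7 = 6, and JDN 0 was a Monday, so this is a Sunday.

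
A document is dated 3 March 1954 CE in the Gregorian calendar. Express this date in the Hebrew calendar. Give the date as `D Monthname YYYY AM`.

28 Adar I 5714 AM

Both dates share Julian Day Number 2434805; in the Hebrew calendar that is 28 Adar I 5714 AM.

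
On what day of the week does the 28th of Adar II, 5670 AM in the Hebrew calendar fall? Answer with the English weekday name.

This is JDN 2418770 (8 April 1910 Gregorian).
JDN 2418770 mod 7 = 4, and JDN 0 was a Monday, so this is a Friday.

Friday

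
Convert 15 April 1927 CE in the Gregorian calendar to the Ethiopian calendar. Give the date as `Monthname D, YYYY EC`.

Julian Day Number of the source date = 2424986.
Converting JDN 2424986 to the Ethiopian calendar gives 7 Miyazya 1919 EC.

Miyazya 7, 1919 EC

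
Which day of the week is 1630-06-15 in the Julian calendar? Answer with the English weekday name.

In the Gregorian calendar this is 25 June 1630 (JDN 2316581).
Since JDN mod 7 = 1 (0 = Monday), the day is Tuesday.

Tuesday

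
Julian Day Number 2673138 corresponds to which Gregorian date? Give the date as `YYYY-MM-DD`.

2606-09-14

Counting from JDN 2299161 = 15 Oct 1582 gives an offset of 373977 days.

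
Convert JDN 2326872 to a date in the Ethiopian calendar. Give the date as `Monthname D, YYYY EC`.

The Gregorian equivalent of JDN 2326872 is 28 August 1658.
In the Ethiopian calendar that day is Nehase 25, 1650 EC.

Nehase 25, 1650 EC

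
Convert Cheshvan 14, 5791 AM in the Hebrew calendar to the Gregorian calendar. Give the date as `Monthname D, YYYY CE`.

Julian Day Number of the source date = 2462816.
Converting JDN 2462816 to the Gregorian calendar gives 10 November 2030 CE.

November 10, 2030 CE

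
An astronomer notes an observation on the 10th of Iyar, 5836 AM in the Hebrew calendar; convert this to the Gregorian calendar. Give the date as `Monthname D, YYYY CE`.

Julian Day Number of the source date = 2479437.
Converting JDN 2479437 to the Gregorian calendar gives 13 May 2076 CE.

May 13, 2076 CE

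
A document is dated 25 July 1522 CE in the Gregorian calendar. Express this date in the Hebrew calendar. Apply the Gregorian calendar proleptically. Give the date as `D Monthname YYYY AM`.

Both dates share Julian Day Number 2277164; in the Hebrew calendar that is 20 Tammuz 5282 AM.

20 Tammuz 5282 AM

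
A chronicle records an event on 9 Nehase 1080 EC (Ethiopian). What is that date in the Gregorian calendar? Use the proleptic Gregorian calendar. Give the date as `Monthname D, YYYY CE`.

Both dates share Julian Day Number 2118664; in the Gregorian calendar that is 8 August 1088 CE.

August 8, 1088 CE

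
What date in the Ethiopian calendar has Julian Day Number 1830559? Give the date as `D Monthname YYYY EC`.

21 Tikimt 292 EC

The proleptic Gregorian equivalent of JDN 1830559 is 19 October 299.
In the Ethiopian calendar that day is 21 Tikimt 292 EC.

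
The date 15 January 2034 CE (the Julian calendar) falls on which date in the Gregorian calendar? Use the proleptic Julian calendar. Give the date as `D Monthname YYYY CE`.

28 January 2034 CE

For dates in this range the Gregorian date is 13 days ahead of the Julian.
15 January 2034 Julian + 13 days → 28 January 2034 Gregorian.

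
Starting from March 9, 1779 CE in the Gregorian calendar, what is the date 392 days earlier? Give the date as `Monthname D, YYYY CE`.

February 10, 1778 CE

The starting date is JDN 2370894; 2370894 − 392 = 2370502.
JDN 2370502 corresponds to February 10, 1778 CE.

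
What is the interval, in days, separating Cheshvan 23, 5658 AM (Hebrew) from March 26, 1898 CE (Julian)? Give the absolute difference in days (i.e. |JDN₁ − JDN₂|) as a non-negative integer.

First date → JDN 2414247; second date → JDN 2414387.
The interval is |2414247 − 2414387| = 140 days.

140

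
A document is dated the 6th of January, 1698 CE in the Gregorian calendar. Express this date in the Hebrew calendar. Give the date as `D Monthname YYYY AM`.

23 Tevet 5458 AM

Julian Day Number of the source date = 2341248.
Converting JDN 2341248 to the Hebrew calendar gives 23 Tevet 5458 AM.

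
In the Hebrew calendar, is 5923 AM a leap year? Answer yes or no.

Hebrew year 5923 is year 14 of its 19-year Metonic cycle; leap years are at positions 3, 6, 8, 11, 14, 17, 19, so it is a leap year (13 months).

yes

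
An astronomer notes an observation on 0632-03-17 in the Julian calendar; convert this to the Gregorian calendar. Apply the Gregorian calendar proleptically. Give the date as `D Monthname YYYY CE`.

20 March 632 CE

The Julian–Gregorian offset here is 3 days (Julian trailing).
17 March 632 Julian + 3 days → 20 March 632 Gregorian.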